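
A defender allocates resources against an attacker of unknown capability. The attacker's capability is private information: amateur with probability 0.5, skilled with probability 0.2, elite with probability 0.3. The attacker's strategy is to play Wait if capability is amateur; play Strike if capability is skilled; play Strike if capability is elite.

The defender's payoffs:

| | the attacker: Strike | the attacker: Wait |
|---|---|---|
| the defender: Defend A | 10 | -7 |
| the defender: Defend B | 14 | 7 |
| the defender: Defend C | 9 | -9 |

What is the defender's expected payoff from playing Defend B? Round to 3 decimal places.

10.500

Take the expectation over the attacker's capability, weighting each type's action by its prior probability.
E[Defend B] = 0.5·7 + 0.2·14 + 0.3·14 = 3.5 + 2.8 + 4.2 = 10.5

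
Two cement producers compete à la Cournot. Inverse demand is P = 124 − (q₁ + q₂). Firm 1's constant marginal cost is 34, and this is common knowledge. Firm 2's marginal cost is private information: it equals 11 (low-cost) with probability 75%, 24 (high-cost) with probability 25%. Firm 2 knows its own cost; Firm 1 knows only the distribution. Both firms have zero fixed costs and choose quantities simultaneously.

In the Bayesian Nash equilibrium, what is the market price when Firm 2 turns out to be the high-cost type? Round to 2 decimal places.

62.29

Firm 2 with cost c maximizes (124 − (q₁+q₂) − c)·q₂, giving q₂(c) = (124 − c − q₁)/2.
E[c₂] = 0.75·11 + 0.25·24 = 14.25
Firm 1's FOC against E[q₂] yields q₁ = (124 − 2·34 + E[c₂])/3 = (124 − 68 + 14.25)/3 = 23.4167.
q₂(high-cost) = 38.2917, so P = 124 − (23.4167 + 38.2917) = 62.2917.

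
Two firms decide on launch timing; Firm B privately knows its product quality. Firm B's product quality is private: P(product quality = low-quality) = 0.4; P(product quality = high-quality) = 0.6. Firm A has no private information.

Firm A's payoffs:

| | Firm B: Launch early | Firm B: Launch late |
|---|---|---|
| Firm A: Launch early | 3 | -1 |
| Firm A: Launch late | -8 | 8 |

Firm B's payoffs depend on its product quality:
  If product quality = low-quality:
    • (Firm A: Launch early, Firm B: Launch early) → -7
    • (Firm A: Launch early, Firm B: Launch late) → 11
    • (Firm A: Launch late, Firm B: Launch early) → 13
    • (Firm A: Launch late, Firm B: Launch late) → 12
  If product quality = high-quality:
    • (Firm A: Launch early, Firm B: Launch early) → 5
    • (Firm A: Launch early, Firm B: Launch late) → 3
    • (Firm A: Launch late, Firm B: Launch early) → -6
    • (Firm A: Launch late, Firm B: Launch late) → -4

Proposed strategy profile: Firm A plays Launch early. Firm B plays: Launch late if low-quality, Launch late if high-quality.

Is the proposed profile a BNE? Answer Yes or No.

No

Firm A plays Launch early: E[Launch early] = 0.4·(-1) + 0.6·(-1) = -1; E[Launch late] = 8. Not best-responding. ✗
Firm B (product quality low-quality), facing Launch early: Launch early gives -7, Launch late gives 11. Proposed Launch late is best. ✓
Firm B (product quality high-quality), facing Launch early: Launch early gives 5, Launch late gives 3. Proposed Launch late is not best — profitable deviation exists. ✗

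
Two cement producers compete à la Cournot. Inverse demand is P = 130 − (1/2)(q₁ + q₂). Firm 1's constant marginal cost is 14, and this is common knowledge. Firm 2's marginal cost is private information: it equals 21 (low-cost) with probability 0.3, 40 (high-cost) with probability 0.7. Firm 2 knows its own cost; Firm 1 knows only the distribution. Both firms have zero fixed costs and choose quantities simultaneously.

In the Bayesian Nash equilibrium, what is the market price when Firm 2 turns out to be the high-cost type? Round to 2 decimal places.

62.28

Type-c best response for Firm 2: q₂(c) = (130 − c) − q₁/2.
Firm 1 maximizes expected profit; its first-order condition is 130 − q₁ − (1/2)E[q₂] − 14 = 0.
Substituting E[q₂] and solving: E[c₂] = 34.3, so q₁ = (130 − 2·14 + 34.3)/(3/2) = 90.8667.
q₂(high-cost) = 44.5667, so P = 130 − (1/2)·(90.8667 + 44.5667) = 62.2833.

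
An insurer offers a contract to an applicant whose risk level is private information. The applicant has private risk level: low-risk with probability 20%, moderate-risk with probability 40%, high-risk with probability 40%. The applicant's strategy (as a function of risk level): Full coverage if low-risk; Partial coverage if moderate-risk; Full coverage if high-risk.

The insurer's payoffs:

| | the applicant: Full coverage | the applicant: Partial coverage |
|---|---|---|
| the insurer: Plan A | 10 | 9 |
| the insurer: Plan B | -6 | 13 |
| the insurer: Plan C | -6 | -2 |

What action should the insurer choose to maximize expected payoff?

Compute the insurer's expected payoff for each action, taking the expectation over the applicant's type.
E[Plan A] = 0.2·(10) + 0.4·(9) + 0.4·(10) = 9.6
E[Plan B] = 0.2·(-6) + 0.4·(13) + 0.4·(-6) = 1.6
E[Plan C] = 0.2·(-6) + 0.4·(-2) + 0.4·(-6) = -4.4
Best response: Plan A (9.6 is the largest).

Plan A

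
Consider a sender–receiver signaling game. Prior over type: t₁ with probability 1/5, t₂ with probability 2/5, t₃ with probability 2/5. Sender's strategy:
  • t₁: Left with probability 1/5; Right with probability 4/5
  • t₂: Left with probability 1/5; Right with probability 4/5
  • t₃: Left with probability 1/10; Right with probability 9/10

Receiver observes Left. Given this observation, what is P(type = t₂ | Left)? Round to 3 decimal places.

P(Left) = (1/5)·(1/5) + (2/5)·(1/5) + (2/5)·(1/10) = 4/25
P(t₂ | Left) = ((2/5)·(1/5)) / (4/25) = (2/25) / (4/25) = 1/2

0.500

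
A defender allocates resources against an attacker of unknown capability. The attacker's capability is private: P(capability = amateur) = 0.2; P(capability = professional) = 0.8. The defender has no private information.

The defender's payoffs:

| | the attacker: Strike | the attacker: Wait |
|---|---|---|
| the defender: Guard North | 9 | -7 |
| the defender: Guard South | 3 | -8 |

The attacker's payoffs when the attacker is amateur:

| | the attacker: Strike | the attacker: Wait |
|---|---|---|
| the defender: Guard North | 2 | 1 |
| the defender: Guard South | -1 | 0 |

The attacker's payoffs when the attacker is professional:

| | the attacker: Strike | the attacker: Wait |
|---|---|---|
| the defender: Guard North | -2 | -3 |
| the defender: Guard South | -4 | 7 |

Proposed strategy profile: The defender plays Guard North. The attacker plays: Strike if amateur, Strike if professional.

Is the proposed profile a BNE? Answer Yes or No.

Yes

The defender plays Guard North: E[Guard North] = 0.2·(9) + 0.8·(9) = 9; E[Guard South] = 3. Best-responding. ✓
The attacker (capability amateur), facing Guard North: Strike gives 2, Wait gives 1. Proposed Strike is best. ✓
The attacker (capability professional), facing Guard North: Strike gives -2, Wait gives -3. Proposed Strike is best. ✓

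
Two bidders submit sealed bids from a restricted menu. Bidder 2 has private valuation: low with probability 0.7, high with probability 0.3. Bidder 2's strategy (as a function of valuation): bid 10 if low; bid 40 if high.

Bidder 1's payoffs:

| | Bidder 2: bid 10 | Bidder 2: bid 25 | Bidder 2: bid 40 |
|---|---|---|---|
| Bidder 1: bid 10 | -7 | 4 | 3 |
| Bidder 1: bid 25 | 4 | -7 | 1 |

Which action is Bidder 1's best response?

bid 25

E[bid 10] = 0.7·(-7) + 0.3·(3) = -4
E[bid 25] = 0.7·(4) + 0.3·(1) = 3.1
Best response: bid 25 (3.1 is the largest).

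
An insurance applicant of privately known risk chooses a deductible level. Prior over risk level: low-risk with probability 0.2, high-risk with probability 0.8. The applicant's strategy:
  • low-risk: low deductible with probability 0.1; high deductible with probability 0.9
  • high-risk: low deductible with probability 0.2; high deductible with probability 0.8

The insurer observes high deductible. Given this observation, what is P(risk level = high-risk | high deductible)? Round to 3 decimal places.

0.780

P(high deductible) = 0.2·0.9 + 0.8·0.8 = 0.82
P(high-risk | high deductible) = (0.8·0.8) / 0.82 = 0.64 / 0.82 = 0.780488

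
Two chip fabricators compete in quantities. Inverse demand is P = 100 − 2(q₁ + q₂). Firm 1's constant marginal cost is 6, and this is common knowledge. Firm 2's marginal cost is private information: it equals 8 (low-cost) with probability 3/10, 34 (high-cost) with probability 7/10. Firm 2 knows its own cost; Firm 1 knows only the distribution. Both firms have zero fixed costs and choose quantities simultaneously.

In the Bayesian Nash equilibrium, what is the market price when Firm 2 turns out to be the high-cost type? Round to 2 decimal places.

47.97

Type-c best response for Firm 2: q₂(c) = (100 − c)/4 − q₁/2.
Firm 1 maximizes expected profit; its first-order condition is 100 − 4q₁ − 2E[q₂] − 6 = 0.
Substituting E[q₂] and solving: E[c₂] = 26.2, so q₁ = (100 − 2·6 + 26.2)/6 = 19.0333.
q₂(high-cost) = 6.98333, so P = 100 − 2·(19.0333 + 6.98333) = 47.9667.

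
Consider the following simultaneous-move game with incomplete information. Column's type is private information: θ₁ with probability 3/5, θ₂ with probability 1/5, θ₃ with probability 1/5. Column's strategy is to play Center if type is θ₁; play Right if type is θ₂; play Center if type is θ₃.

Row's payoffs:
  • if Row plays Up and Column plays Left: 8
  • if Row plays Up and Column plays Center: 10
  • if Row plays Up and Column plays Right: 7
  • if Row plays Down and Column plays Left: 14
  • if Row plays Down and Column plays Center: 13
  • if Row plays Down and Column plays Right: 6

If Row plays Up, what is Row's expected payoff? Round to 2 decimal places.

E[Up] = 3/5·10 + 1/5·7 + 1/5·10 = 6 + 7/5 + 2 = 47/5

9.40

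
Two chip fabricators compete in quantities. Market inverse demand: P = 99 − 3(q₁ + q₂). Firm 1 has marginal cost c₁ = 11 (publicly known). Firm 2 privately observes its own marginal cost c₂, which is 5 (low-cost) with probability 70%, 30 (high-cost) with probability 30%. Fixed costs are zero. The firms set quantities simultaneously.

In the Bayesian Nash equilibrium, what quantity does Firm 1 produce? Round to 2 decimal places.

Firm 2 with cost c maximizes (99 − 3(q₁+q₂) − c)·q₂, giving q₂(c) = (99 − c − 3q₁)/6.
E[c₂] = 0.7·5 + 0.3·30 = 12.5
Firm 1's FOC against E[q₂] yields q₁ = (99 − 2·11 + E[c₂])/9 = (99 − 22 + 12.5)/9 = 9.94444.

9.94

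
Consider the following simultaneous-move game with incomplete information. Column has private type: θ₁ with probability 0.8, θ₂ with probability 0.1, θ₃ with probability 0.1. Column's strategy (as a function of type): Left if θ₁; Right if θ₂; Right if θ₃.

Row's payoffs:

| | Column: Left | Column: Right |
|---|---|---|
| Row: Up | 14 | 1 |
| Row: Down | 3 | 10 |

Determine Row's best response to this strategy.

E[Up] = 0.8·(14) + 0.1·(1) + 0.1·(1) = 11.4
E[Down] = 0.8·(3) + 0.1·(10) + 0.1·(10) = 4.4
Best response: Up (11.4 is the largest).

Up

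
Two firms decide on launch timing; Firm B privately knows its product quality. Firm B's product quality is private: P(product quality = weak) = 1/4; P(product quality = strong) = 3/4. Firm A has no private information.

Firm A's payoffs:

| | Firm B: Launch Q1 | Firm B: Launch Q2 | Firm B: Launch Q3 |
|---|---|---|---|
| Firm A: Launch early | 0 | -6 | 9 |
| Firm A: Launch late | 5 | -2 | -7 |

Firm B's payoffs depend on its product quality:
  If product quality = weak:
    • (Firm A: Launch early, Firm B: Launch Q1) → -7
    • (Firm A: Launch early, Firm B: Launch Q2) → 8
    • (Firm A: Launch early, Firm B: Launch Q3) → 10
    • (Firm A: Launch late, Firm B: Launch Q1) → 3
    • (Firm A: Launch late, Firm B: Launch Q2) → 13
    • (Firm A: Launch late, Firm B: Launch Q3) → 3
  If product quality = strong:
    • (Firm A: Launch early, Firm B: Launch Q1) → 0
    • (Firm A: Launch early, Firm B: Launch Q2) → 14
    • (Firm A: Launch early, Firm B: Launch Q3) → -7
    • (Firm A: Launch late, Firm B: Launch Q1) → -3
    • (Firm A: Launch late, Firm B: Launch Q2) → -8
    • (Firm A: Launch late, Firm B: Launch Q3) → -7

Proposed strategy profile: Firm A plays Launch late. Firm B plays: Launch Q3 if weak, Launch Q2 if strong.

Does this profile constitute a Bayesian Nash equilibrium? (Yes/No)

Firm A plays Launch late: E[Launch late] = 1/4·(-7) + 3/4·(-2) = -13/4; E[Launch early] = -9/4. Not best-responding. ✗
Firm B (product quality weak), facing Launch late: Launch Q1 gives 3, Launch Q2 gives 13, Launch Q3 gives 3. Proposed Launch Q3 is not best — profitable deviation exists. ✗
Firm B (product quality strong), facing Launch late: Launch Q1 gives -3, Launch Q2 gives -8, Launch Q3 gives -7. Proposed Launch Q2 is not best — profitable deviation exists. ✗

No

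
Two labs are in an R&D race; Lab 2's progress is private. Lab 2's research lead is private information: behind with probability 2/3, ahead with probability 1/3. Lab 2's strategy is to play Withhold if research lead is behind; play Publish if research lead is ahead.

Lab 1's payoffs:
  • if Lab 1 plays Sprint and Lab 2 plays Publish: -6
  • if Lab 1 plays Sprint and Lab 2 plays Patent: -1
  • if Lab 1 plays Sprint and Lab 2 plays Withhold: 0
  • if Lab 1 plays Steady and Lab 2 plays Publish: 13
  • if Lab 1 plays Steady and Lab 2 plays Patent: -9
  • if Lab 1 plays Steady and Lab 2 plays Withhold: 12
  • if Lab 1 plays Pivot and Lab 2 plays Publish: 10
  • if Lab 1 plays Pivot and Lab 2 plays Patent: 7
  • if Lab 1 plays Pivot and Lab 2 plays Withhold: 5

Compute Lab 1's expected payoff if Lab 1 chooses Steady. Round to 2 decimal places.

E[Steady] = 2/3·12 + 1/3·13 = 8 + 13/3 = 37/3

12.33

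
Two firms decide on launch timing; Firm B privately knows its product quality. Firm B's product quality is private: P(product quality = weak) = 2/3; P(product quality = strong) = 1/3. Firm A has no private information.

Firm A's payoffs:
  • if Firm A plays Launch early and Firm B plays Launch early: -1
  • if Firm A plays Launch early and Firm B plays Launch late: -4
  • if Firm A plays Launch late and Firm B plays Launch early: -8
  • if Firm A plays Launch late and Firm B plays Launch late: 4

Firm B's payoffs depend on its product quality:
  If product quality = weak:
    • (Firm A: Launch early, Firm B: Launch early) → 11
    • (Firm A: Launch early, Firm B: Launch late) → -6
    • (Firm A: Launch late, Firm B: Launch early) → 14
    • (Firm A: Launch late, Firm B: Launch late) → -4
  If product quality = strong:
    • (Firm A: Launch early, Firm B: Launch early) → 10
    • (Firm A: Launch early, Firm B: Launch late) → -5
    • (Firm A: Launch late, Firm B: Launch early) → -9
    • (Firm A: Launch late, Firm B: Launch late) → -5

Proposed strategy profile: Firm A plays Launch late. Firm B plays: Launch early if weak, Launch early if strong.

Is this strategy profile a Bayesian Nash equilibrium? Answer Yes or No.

No

Firm A plays Launch late: E[Launch late] = 2/3·(-8) + 1/3·(-8) = -8; E[Launch early] = -1. Not best-responding. ✗
Firm B (product quality weak), facing Launch late: Launch early gives 14, Launch late gives -4. Proposed Launch early is best. ✓
Firm B (product quality strong), facing Launch late: Launch early gives -9, Launch late gives -5. Proposed Launch early is not best — profitable deviation exists. ✗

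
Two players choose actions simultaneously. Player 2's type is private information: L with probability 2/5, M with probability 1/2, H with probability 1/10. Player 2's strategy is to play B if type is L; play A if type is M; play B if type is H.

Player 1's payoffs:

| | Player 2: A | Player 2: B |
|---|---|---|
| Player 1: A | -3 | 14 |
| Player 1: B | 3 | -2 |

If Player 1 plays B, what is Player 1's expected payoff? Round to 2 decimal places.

E[B] = 2/5·(-2) + 1/2·3 + 1/10·(-2) = (-4/5) + 3/2 + (-1/5) = 1/2

0.50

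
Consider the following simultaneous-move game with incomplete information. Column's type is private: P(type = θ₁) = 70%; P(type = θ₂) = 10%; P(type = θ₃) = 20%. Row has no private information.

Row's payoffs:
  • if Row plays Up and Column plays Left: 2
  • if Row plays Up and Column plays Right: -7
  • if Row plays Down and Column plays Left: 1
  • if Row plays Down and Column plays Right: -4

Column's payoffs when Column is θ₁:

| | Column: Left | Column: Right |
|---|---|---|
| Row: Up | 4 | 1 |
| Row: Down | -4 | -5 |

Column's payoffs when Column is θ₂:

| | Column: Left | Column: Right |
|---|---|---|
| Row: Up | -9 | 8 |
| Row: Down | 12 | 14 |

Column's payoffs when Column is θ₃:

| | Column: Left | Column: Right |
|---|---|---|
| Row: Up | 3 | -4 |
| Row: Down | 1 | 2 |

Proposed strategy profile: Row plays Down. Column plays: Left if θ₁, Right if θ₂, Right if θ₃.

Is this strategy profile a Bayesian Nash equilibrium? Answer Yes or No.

A profile is a BNE iff every type of every player is best-responding given beliefs about the other side.
Row plays Down: E[Down] = 0.7·(1) + 0.1·(-4) + 0.2·(-4) = -0.5; E[Up] = -0.7. Best-responding. ✓
Column (type θ₁), facing Down: Left gives -4, Right gives -5. Proposed Left is best. ✓
Column (type θ₂), facing Down: Left gives 12, Right gives 14. Proposed Right is best. ✓
Column (type θ₃), facing Down: Left gives 1, Right gives 2. Proposed Right is best. ✓

Yes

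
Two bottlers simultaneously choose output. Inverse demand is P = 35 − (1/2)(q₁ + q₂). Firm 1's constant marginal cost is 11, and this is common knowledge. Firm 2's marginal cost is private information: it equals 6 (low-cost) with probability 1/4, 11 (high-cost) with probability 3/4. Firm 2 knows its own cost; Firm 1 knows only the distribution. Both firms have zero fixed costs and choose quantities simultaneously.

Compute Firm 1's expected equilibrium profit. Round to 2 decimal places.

Type-c best response for Firm 2: q₂(c) = (35 − c) − q₁/2.
Firm 1 maximizes expected profit; its first-order condition is 35 − q₁ − (1/2)E[q₂] − 11 = 0.
Substituting E[q₂] and solving: E[c₂] = 9.75, so q₁ = (35 − 2·11 + 9.75)/(3/2) = 15.1667.
E[P] = 35 − (1/2)·(q₁ + E[q₂]) = 18.5833; Firm 1's expected profit = (E[P] − 11)·q₁ = (18.5833 − 11)·15.1667 = 115.014.

115.01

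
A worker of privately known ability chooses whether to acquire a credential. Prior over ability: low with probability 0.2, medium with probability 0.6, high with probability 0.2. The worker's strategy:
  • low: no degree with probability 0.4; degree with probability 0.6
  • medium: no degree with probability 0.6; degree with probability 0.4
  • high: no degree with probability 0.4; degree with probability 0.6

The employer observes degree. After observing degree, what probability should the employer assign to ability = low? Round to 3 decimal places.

P(degree) = 0.2·0.6 + 0.6·0.4 + 0.2·0.6 = 0.48
P(low | degree) = (0.2·0.6) / 0.48 = 0.12 / 0.48 = 0.25

0.250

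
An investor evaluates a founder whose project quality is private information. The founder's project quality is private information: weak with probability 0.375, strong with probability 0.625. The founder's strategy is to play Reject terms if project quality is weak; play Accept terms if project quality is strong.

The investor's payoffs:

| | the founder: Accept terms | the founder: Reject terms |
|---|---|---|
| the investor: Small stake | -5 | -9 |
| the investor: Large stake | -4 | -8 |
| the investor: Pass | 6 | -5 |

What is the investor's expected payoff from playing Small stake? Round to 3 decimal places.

-6.500

Take the expectation over the founder's project quality, weighting each type's action by its prior probability.
E[Small stake] = 0.375·(-9) + 0.625·(-5) = (-3.375) + (-3.125) = -6.5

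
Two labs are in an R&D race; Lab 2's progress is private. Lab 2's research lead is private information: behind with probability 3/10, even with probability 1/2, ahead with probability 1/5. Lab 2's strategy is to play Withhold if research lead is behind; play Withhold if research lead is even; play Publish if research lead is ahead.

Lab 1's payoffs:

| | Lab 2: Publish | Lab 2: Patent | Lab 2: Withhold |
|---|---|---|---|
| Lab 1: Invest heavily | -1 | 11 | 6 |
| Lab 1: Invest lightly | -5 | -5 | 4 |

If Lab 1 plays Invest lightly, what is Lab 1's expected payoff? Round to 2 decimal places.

2.20

Take the expectation over Lab 2's research lead, weighting each type's action by its prior probability.
E[Invest lightly] = 3/10·4 + 1/2·4 + 1/5·(-5) = 6/5 + 2 + (-1) = 11/5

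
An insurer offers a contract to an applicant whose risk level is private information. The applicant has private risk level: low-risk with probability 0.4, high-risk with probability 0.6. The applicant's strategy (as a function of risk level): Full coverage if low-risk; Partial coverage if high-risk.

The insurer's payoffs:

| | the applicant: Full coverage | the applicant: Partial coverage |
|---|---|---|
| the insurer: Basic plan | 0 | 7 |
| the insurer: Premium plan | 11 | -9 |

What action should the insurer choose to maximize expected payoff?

Compute the insurer's expected payoff for each action, taking the expectation over the applicant's type.
E[Basic plan] = 0.4·(0) + 0.6·(7) = 4.2
E[Premium plan] = 0.4·(11) + 0.6·(-9) = -1
Best response: Basic plan (4.2 is the largest).

Basic plan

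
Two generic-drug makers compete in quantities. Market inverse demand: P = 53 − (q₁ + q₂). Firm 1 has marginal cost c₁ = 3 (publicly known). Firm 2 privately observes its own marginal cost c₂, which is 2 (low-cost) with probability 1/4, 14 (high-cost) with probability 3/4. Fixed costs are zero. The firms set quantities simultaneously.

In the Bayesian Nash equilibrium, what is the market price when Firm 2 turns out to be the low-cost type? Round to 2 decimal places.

17.83

Firm 2 with cost c maximizes (53 − (q₁+q₂) − c)·q₂, giving q₂(c) = (53 − c − q₁)/2.
E[c₂] = 1/4·2 + 3/4·14 = 11
Firm 1's FOC against E[q₂] yields q₁ = (53 − 2·3 + E[c₂])/3 = (53 − 6 + 11)/3 = 19.3333.
q₂(low-cost) = 15.8333, so P = 53 − (19.3333 + 15.8333) = 17.8333.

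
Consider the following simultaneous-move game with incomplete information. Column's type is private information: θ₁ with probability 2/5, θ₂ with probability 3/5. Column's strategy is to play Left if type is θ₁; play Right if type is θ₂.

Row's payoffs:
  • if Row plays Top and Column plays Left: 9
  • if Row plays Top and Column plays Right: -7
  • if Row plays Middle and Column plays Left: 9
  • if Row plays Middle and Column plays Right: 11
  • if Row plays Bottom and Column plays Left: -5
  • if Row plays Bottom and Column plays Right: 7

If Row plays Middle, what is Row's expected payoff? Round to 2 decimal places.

Take the expectation over Column's type, weighting each type's action by its prior probability.
E[Middle] = 2/5·9 + 3/5·11 = 18/5 + 33/5 = 51/5

10.20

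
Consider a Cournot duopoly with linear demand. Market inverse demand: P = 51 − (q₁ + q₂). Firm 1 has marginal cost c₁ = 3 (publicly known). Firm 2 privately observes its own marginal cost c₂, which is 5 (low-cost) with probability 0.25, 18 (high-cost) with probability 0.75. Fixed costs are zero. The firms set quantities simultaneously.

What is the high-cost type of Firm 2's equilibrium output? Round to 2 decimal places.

6.54

Firm 2 with cost c maximizes (51 − (q₁+q₂) − c)·q₂, giving q₂(c) = (51 − c − q₁)/2.
E[c₂] = 0.25·5 + 0.75·18 = 14.75
Firm 1's FOC against E[q₂] yields q₁ = (51 − 2·3 + E[c₂])/3 = (51 − 6 + 14.75)/3 = 19.9167.
q₂(high-cost) = (51 − 18 − 19.9167)/2 = 6.54167.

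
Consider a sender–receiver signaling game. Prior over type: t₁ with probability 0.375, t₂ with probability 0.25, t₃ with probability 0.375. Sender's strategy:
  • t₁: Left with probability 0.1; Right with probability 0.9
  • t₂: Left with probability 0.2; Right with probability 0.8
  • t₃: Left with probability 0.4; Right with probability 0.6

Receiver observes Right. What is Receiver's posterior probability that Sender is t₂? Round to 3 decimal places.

0.262

P(Right) = 0.375·0.9 + 0.25·0.8 + 0.375·0.6 = 0.7625
P(t₂ | Right) = (0.25·0.8) / 0.7625 = 0.2 / 0.7625 = 0.262295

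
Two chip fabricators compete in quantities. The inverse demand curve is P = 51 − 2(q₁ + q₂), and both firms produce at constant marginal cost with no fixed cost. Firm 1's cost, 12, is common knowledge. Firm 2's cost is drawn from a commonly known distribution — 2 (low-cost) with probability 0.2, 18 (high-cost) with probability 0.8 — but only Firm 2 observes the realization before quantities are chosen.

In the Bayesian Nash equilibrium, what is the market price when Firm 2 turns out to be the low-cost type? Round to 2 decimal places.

19.53

Firm 2 with cost c maximizes (51 − 2(q₁+q₂) − c)·q₂, giving q₂(c) = (51 − c − 2q₁)/4.
E[c₂] = 0.2·2 + 0.8·18 = 14.8
Firm 1's FOC against E[q₂] yields q₁ = (51 − 2·12 + E[c₂])/6 = (51 − 24 + 14.8)/6 = 6.96667.
q₂(low-cost) = 8.76667, so P = 51 − 2·(6.96667 + 8.76667) = 19.5333.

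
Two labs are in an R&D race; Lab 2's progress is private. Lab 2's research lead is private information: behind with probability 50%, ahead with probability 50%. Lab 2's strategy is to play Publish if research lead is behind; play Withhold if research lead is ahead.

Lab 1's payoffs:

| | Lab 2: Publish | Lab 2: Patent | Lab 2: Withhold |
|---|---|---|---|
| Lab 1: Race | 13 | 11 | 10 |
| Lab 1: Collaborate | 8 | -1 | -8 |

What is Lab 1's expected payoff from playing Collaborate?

E[Collaborate] = 0.5·8 + 0.5·(-8) = 4 + (-4) = 0

0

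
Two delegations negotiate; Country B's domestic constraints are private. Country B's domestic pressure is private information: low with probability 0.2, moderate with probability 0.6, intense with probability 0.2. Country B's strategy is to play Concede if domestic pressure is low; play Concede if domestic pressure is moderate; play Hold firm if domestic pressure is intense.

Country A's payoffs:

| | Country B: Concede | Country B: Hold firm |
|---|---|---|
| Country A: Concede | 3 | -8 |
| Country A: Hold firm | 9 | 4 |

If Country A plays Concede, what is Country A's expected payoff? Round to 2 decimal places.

0.80

Take the expectation over Country B's domestic pressure, weighting each type's action by its prior probability.
E[Concede] = 0.2·3 + 0.6·3 + 0.2·(-8) = 0.6 + 1.8 + (-1.6) = 0.8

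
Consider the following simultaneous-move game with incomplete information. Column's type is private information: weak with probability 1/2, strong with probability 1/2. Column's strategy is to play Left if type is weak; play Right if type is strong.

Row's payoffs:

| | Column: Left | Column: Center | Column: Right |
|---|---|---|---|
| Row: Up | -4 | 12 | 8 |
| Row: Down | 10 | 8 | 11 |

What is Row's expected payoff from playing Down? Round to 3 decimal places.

10.500

E[Down] = 1/2·10 + 1/2·11 = 5 + 11/2 = 21/2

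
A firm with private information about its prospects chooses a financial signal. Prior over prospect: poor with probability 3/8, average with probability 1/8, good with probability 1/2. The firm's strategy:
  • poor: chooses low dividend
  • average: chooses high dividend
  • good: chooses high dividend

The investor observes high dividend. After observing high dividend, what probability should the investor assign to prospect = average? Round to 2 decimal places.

0.20

Apply Bayes' rule using the sender's strategy as the likelihood.
P(high dividend) = (3/8)·0 + (1/8)·1 + (1/2)·1 = 5/8
P(average | high dividend) = ((1/8)·1) / (5/8) = (1/8) / (5/8) = 1/5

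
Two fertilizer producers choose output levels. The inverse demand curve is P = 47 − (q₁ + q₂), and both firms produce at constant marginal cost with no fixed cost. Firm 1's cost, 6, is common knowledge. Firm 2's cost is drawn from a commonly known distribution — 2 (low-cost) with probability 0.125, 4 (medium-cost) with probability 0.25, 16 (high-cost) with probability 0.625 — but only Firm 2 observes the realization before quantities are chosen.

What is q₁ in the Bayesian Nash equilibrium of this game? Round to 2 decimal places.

15.42

Type-c best response for Firm 2: q₂(c) = (47 − c)/2 − q₁/2.
Firm 1 maximizes expected profit; its first-order condition is 47 − 2q₁ − E[q₂] − 6 = 0.
Substituting E[q₂] and solving: E[c₂] = 11.25, so q₁ = (47 − 2·6 + 11.25)/3 = 15.4167.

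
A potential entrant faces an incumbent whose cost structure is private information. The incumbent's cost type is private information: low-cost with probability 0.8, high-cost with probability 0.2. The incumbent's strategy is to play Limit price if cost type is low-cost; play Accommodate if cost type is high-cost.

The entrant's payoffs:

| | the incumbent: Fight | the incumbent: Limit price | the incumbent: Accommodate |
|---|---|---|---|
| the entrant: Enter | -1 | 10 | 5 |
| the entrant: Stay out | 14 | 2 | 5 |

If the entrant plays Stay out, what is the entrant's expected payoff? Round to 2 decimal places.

2.60

E[Stay out] = 0.8·2 + 0.2·5 = 1.6 + 1 = 2.6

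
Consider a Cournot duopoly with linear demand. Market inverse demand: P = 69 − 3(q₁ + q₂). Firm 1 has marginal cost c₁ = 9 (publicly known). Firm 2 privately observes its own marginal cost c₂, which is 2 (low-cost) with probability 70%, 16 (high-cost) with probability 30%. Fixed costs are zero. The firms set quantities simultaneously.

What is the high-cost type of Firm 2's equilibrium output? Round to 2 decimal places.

5.66

Firm 2 with cost c maximizes (69 − 3(q₁+q₂) − c)·q₂, giving q₂(c) = (69 − c − 3q₁)/6.
E[c₂] = 0.7·2 + 0.3·16 = 6.2
Firm 1's FOC against E[q₂] yields q₁ = (69 − 2·9 + E[c₂])/9 = (69 − 18 + 6.2)/9 = 6.35556.
q₂(high-cost) = (69 − 16 − 3·6.35556)/6 = 5.65556.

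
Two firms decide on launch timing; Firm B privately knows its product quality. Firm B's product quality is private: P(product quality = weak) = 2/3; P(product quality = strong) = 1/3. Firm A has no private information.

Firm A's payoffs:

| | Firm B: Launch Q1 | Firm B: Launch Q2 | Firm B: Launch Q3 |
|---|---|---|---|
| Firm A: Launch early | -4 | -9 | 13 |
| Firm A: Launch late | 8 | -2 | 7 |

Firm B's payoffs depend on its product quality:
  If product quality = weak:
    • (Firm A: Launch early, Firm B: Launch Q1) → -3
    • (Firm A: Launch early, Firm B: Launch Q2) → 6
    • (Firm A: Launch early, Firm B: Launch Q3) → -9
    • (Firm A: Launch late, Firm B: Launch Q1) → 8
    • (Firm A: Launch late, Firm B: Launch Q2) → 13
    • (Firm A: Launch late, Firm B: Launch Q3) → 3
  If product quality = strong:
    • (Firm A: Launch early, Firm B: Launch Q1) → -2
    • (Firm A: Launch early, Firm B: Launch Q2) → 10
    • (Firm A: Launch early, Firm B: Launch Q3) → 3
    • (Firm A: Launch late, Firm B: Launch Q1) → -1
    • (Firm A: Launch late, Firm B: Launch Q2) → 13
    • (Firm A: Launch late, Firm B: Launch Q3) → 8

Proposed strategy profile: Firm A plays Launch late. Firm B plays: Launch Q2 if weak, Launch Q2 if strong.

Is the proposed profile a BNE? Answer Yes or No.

A profile is a BNE iff every type of every player is best-responding given beliefs about the other side.
Firm A plays Launch late: E[Launch late] = 2/3·(-2) + 1/3·(-2) = -2; E[Launch early] = -9. Best-responding. ✓
Firm B (product quality weak), facing Launch late: Launch Q1 gives 8, Launch Q2 gives 13, Launch Q3 gives 3. Proposed Launch Q2 is best. ✓
Firm B (product quality strong), facing Launch late: Launch Q1 gives -1, Launch Q2 gives 13, Launch Q3 gives 8. Proposed Launch Q2 is best. ✓

Yes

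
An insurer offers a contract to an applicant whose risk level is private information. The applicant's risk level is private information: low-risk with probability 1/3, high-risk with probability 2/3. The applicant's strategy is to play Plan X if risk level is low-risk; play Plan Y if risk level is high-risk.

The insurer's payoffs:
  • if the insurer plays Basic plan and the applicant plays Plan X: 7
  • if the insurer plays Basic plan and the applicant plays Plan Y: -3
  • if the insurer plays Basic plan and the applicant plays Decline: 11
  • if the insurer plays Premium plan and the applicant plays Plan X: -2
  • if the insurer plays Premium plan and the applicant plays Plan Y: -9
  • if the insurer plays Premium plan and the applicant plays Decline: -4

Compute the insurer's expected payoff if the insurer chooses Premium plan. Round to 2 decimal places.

Take the expectation over the applicant's risk level, weighting each type's action by its prior probability.
E[Premium plan] = 1/3·(-2) + 2/3·(-9) = (-2/3) + (-6) = -20/3

-6.67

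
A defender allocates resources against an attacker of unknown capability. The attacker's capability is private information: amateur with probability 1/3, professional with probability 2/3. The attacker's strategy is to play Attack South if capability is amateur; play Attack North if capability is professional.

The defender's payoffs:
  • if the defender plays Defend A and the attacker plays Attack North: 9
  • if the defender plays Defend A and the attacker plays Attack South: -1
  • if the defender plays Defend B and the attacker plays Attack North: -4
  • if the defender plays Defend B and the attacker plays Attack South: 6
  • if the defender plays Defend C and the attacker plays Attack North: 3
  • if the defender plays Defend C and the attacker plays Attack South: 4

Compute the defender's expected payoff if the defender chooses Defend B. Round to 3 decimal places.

-0.667

Take the expectation over the attacker's capability, weighting each type's action by its prior probability.
E[Defend B] = 1/3·6 + 2/3·(-4) = 2 + (-8/3) = -2/3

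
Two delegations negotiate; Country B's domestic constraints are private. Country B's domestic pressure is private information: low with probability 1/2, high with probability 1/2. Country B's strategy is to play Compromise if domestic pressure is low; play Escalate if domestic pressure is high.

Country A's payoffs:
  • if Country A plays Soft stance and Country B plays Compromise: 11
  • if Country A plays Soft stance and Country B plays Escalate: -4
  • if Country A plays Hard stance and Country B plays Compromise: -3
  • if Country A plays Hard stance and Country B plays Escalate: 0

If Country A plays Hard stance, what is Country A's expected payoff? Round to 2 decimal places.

-1.50

E[Hard stance] = 1/2·(-3) + 1/2·0 = (-3/2) + 0 = -3/2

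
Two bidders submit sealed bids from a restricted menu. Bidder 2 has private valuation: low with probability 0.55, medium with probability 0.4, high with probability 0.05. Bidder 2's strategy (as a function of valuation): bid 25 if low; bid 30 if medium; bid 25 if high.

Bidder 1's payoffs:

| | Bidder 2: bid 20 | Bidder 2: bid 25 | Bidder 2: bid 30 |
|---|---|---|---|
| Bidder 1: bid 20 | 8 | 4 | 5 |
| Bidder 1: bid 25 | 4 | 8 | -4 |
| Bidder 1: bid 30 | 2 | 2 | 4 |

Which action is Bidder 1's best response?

E[bid 20] = 0.55·(4) + 0.4·(5) + 0.05·(4) = 4.4
E[bid 25] = 0.55·(8) + 0.4·(-4) + 0.05·(8) = 3.2
E[bid 30] = 0.55·(2) + 0.4·(4) + 0.05·(2) = 2.8
Best response: bid 20 (4.4 is the largest).

bid 20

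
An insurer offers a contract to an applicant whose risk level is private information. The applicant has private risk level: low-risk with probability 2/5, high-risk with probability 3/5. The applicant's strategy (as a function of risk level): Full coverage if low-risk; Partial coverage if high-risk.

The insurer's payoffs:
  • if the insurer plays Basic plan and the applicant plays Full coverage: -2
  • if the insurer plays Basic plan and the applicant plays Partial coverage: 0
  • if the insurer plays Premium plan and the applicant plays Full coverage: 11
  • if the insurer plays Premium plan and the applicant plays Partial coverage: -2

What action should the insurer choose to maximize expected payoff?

E[Basic plan] = 2/5·(-2) + 3/5·(0) = -4/5
E[Premium plan] = 2/5·(11) + 3/5·(-2) = 16/5
Best response: Premium plan (16/5 is the largest).

Premium plan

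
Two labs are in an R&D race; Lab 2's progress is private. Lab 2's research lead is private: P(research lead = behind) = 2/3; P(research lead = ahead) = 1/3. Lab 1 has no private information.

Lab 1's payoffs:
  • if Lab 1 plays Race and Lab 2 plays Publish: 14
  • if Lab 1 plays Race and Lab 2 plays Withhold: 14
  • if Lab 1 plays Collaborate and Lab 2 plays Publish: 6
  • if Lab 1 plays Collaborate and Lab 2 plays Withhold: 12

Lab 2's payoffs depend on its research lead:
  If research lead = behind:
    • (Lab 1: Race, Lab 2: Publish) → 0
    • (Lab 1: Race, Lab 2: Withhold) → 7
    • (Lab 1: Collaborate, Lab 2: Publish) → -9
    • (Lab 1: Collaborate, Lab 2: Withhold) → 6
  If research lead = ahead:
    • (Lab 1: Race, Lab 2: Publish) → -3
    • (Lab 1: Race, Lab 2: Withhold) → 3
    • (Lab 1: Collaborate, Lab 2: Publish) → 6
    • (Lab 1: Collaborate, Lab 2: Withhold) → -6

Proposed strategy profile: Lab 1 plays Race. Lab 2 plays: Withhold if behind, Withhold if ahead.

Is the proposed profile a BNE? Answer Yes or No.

Yes

Lab 1 plays Race: E[Race] = 2/3·(14) + 1/3·(14) = 14; E[Collaborate] = 12. Best-responding. ✓
Lab 2 (research lead behind), facing Race: Publish gives 0, Withhold gives 7. Proposed Withhold is best. ✓
Lab 2 (research lead ahead), facing Race: Publish gives -3, Withhold gives 3. Proposed Withhold is best. ✓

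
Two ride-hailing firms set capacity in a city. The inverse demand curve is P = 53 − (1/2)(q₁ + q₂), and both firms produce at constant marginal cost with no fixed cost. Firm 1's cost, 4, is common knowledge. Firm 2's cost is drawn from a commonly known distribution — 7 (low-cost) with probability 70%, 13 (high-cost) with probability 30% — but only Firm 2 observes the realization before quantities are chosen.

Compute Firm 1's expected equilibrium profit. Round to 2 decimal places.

643.21

Type-c best response for Firm 2: q₂(c) = (53 − c) − q₁/2.
Firm 1 maximizes expected profit; its first-order condition is 53 − q₁ − (1/2)E[q₂] − 4 = 0.
Substituting E[q₂] and solving: E[c₂] = 8.8, so q₁ = (53 − 2·4 + 8.8)/(3/2) = 35.8667.
E[P] = 53 − (1/2)·(q₁ + E[q₂]) = 21.9333; Firm 1's expected profit = (E[P] − 4)·q₁ = (21.9333 − 4)·35.8667 = 643.209.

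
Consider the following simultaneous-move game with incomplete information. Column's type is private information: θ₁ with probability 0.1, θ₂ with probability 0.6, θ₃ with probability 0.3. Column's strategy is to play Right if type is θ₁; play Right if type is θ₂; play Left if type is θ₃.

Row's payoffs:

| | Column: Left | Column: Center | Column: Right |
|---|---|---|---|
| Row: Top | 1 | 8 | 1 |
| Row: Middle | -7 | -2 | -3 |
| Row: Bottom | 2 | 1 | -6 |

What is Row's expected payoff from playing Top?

1

E[Top] = 0.1·1 + 0.6·1 + 0.3·1 = 0.1 + 0.6 + 0.3 = 1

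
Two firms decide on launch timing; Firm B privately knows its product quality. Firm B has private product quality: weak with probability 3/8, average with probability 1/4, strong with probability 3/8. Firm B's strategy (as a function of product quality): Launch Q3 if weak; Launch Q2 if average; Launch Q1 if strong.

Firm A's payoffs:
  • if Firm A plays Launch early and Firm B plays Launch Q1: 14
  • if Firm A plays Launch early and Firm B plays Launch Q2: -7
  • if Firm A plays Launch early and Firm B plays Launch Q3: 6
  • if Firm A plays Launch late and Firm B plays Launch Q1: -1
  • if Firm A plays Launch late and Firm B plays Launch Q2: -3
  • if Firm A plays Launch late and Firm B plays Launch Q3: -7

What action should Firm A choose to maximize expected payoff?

Launch early

Compute Firm A's expected payoff for each action, taking the expectation over Firm B's type.
E[Launch early] = 3/8·(6) + 1/4·(-7) + 3/8·(14) = 23/4
E[Launch late] = 3/8·(-7) + 1/4·(-3) + 3/8·(-1) = -15/4
Best response: Launch early (23/4 is the largest).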